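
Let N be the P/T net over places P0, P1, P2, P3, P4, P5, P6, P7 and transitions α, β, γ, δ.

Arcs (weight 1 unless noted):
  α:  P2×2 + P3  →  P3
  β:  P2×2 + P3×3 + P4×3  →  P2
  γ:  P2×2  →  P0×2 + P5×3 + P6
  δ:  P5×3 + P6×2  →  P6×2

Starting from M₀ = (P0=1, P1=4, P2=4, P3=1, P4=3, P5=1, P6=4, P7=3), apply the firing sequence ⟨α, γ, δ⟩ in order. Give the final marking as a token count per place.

step 1: fire α:  (P0=1, P1=4, P2=4, P3=1, P4=3, P5=1, P6=4, P7=3) → (P0=1, P1=4, P2=2, P3=1, P4=3, P5=1, P6=4, P7=3)
step 2: fire γ:  (P0=1, P1=4, P2=2, P3=1, P4=3, P5=1, P6=4, P7=3) → (P0=3, P1=4, P2=0, P3=1, P4=3, P5=4, P6=5, P7=3)
step 3: fire δ:  (P0=3, P1=4, P2=0, P3=1, P4=3, P5=4, P6=5, P7=3) → (P0=3, P1=4, P2=0, P3=1, P4=3, P5=1, P6=5, P7=3)

(P0=3, P1=4, P2=0, P3=1, P4=3, P5=1, P6=5, P7=3)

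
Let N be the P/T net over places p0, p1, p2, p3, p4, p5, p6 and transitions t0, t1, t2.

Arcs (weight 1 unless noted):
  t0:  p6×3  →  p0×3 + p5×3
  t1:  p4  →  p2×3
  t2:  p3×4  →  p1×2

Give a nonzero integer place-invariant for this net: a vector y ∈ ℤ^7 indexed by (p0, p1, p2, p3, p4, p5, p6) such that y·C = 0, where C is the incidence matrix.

Incidence matrix C (rows=places, cols=transitions):
       t0   t1   t2
   p0   3    0    0
   p1   0    0    2
   p2   0    3    0
   p3   0    0   -4
   p4   0   -1    0
   p5   3    0    0
   p6  -3    0    0

Candidate y = [0, 2, 0, 1, 0, 0, 0]; check y·C column-wise:
  col t0: 0·3 + 2·0 + 1·0 + 0·3 + 0·-3 = 0
  col t1: 2·0 + 0·3 + 1·0 + 0·-1 = 0
  col t2: 2·2 + 1·-4 = 0

y = (p0:0, p1:2, p2:0, p3:1, p4:0, p5:0, p6:0)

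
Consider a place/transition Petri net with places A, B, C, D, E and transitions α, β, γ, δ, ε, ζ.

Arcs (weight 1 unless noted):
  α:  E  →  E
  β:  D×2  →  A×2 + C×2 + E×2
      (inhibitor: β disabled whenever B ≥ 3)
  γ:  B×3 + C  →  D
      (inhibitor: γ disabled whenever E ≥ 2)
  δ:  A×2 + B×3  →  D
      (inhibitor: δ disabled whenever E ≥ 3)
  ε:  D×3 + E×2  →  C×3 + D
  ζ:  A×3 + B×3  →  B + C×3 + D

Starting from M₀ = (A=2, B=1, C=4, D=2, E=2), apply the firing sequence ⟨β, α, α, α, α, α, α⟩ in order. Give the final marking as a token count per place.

(A=4, B=1, C=6, D=0, E=4)

step 1: fire β:  (A=2, B=1, C=4, D=2, E=2) → (A=4, B=1, C=6, D=0, E=4)
step 2: fire α:  (A=4, B=1, C=6, D=0, E=4) → (A=4, B=1, C=6, D=0, E=4)
step 3: fire α:  (A=4, B=1, C=6, D=0, E=4) → (A=4, B=1, C=6, D=0, E=4)
step 4: fire α:  (A=4, B=1, C=6, D=0, E=4) → (A=4, B=1, C=6, D=0, E=4)
step 5: fire α:  (A=4, B=1, C=6, D=0, E=4) → (A=4, B=1, C=6, D=0, E=4)
step 6: fire α:  (A=4, B=1, C=6, D=0, E=4) → (A=4, B=1, C=6, D=0, E=4)
step 7: fire α:  (A=4, B=1, C=6, D=0, E=4) → (A=4, B=1, C=6, D=0, E=4)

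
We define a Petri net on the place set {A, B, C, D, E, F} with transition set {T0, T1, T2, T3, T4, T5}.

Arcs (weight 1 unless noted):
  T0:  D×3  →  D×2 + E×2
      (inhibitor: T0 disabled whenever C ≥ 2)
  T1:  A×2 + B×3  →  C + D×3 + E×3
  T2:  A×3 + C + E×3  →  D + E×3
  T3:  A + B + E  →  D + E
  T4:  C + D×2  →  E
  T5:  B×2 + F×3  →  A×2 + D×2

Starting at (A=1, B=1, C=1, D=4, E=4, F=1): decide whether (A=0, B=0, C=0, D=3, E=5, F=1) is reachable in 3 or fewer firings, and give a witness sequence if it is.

step 1: fire T3:  (A=1, B=1, C=1, D=4, E=4, F=1) → (A=0, B=0, C=1, D=5, E=4, F=1)
step 2: fire T4:  (A=0, B=0, C=1, D=5, E=4, F=1) → (A=0, B=0, C=0, D=3, E=5, F=1)

YES — reachable via ⟨T3, T4⟩ (2 firings)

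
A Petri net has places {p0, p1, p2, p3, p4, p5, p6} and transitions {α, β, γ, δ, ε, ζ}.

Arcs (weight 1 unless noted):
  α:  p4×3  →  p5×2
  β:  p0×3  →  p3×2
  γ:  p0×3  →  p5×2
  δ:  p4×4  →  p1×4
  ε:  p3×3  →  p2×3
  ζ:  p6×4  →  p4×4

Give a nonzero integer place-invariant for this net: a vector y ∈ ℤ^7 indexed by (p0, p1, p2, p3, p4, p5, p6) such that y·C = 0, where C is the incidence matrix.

y = (p0:2, p1:2, p2:3, p3:3, p4:2, p5:3, p6:2)

Incidence matrix C (rows=places, cols=transitions):
        α    β    γ    δ    ε    ζ
   p0   0   -3   -3    0    0    0
   p1   0    0    0    4    0    0
   p2   0    0    0    0    3    0
   p3   0    2    0    0   -3    0
   p4  -3    0    0   -4    0    4
   p5   2    0    2    0    0    0
   p6   0    0    0    0    0   -4

Candidate y = [2, 2, 3, 3, 2, 3, 2]; check y·C column-wise:
  col α: 2·0 + 2·0 + 3·0 + 3·0 + 2·-3 + 3·2 + 2·0 = 0
  col β: 2·-3 + 2·0 + 3·0 + 3·2 + 2·0 + 3·0 + 2·0 = 0
  col γ: 2·-3 + 2·0 + 3·0 + 3·0 + 2·0 + 3·2 + 2·0 = 0
  col δ: 2·0 + 2·4 + 3·0 + 3·0 + 2·-4 + 3·0 + 2·0 = 0
  col ε: 2·0 + 2·0 + 3·3 + 3·-3 + 2·0 + 3·0 + 2·0 = 0
  col ζ: 2·0 + 2·0 + 3·0 + 3·0 + 2·4 + 3·0 + 2·-4 = 0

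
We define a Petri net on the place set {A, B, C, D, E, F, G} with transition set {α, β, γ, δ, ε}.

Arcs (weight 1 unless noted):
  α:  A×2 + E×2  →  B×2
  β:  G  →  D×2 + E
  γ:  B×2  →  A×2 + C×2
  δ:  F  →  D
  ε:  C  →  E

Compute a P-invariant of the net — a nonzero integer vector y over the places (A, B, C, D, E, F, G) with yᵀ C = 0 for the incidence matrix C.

Incidence matrix C (rows=places, cols=transitions):
        α    β    γ    δ    ε
    A  -2    0    2    0    0
    B   2    0   -2    0    0
    C   0    0    2    0   -1
    D   0    2    0    1    0
    E  -2    1    0    0    1
    F   0    0    0   -1    0
    G   0   -1    0    0    0

Candidate y = [1, 1, 0, 0, 0, 0, 0]; check y·C column-wise:
  col α: 1·-2 + 1·2 + 0·-2 = 0
  col β: 1·0 + 1·0 + 0·2 + 0·1 + 0·-1 = 0
  col γ: 1·2 + 1·-2 + 0·2 = 0
  col δ: 1·0 + 1·0 + 0·1 + 0·-1 = 0
  col ε: 1·0 + 1·0 + 0·-1 + 0·1 = 0

y = (A:1, B:1, C:0, D:0, E:0, F:0, G:0)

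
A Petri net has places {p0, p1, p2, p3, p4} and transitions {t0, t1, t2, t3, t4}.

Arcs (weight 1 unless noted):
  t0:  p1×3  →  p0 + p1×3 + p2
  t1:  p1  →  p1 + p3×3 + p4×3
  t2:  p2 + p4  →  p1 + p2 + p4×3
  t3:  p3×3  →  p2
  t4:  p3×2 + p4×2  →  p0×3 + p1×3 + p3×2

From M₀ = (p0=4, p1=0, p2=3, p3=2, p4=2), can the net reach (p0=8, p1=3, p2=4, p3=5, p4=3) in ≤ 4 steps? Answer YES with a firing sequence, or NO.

YES — reachable via ⟨t4, t0, t1⟩ (3 firings)

step 1: fire t4:  (p0=4, p1=0, p2=3, p3=2, p4=2) → (p0=7, p1=3, p2=3, p3=2, p4=0)
step 2: fire t0:  (p0=7, p1=3, p2=3, p3=2, p4=0) → (p0=8, p1=3, p2=4, p3=2, p4=0)
step 3: fire t1:  (p0=8, p1=3, p2=4, p3=2, p4=0) → (p0=8, p1=3, p2=4, p3=5, p4=3)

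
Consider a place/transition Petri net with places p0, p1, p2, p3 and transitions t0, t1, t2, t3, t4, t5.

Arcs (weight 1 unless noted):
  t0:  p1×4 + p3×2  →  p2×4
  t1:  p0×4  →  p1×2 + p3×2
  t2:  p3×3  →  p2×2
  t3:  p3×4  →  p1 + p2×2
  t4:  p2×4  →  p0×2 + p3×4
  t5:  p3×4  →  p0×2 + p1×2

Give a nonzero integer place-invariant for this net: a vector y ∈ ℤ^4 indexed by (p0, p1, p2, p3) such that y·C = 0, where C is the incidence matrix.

Incidence matrix C (rows=places, cols=transitions):
       t0   t1   t2   t3   t4   t5
   p0   0   -4    0    0    2    2
   p1  -4    2    0    1    0    2
   p2   4    0    2    2   -4    0
   p3  -2    2   -3   -4    4   -4

Candidate y = [2, 2, 3, 2]; check y·C column-wise:
  col t0: 2·0 + 2·-4 + 3·4 + 2·-2 = 0
  col t1: 2·-4 + 2·2 + 3·0 + 2·2 = 0
  col t2: 2·0 + 2·0 + 3·2 + 2·-3 = 0
  col t3: 2·0 + 2·1 + 3·2 + 2·-4 = 0
  col t4: 2·2 + 2·0 + 3·-4 + 2·4 = 0
  col t5: 2·2 + 2·2 + 3·0 + 2·-4 = 0

y = (p0:2, p1:2, p2:3, p3:2)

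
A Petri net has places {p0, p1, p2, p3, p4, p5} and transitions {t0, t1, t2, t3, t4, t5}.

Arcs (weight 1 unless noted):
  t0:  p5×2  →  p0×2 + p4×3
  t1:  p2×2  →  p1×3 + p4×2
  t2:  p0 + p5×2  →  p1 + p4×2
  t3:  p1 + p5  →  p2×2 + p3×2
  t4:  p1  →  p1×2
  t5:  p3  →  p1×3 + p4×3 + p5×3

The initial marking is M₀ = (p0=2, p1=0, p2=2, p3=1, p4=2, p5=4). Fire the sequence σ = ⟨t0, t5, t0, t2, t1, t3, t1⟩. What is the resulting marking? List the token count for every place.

(p0=5, p1=9, p2=0, p3=2, p4=17, p5=0)

step 1: fire t0:  (p0=2, p1=0, p2=2, p3=1, p4=2, p5=4) → (p0=4, p1=0, p2=2, p3=1, p4=5, p5=2)
step 2: fire t5:  (p0=4, p1=0, p2=2, p3=1, p4=5, p5=2) → (p0=4, p1=3, p2=2, p3=0, p4=8, p5=5)
step 3: fire t0:  (p0=4, p1=3, p2=2, p3=0, p4=8, p5=5) → (p0=6, p1=3, p2=2, p3=0, p4=11, p5=3)
step 4: fire t2:  (p0=6, p1=3, p2=2, p3=0, p4=11, p5=3) → (p0=5, p1=4, p2=2, p3=0, p4=13, p5=1)
step 5: fire t1:  (p0=5, p1=4, p2=2, p3=0, p4=13, p5=1) → (p0=5, p1=7, p2=0, p3=0, p4=15, p5=1)
step 6: fire t3:  (p0=5, p1=7, p2=0, p3=0, p4=15, p5=1) → (p0=5, p1=6, p2=2, p3=2, p4=15, p5=0)
step 7: fire t1:  (p0=5, p1=6, p2=2, p3=2, p4=15, p5=0) → (p0=5, p1=9, p2=0, p3=2, p4=17, p5=0)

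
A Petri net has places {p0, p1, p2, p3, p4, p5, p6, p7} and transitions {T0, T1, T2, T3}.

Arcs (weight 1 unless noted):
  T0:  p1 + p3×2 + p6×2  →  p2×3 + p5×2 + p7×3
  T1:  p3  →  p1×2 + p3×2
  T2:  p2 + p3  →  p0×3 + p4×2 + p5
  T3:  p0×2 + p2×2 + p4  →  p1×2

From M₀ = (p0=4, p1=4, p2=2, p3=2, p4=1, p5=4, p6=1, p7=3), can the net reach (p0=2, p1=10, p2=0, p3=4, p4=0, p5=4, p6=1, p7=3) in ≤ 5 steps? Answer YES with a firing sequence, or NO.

step 1: fire T1:  (p0=4, p1=4, p2=2, p3=2, p4=1, p5=4, p6=1, p7=3) → (p0=4, p1=6, p2=2, p3=3, p4=1, p5=4, p6=1, p7=3)
step 2: fire T1:  (p0=4, p1=6, p2=2, p3=3, p4=1, p5=4, p6=1, p7=3) → (p0=4, p1=8, p2=2, p3=4, p4=1, p5=4, p6=1, p7=3)
step 3: fire T3:  (p0=4, p1=8, p2=2, p3=4, p4=1, p5=4, p6=1, p7=3) → (p0=2, p1=10, p2=0, p3=4, p4=0, p5=4, p6=1, p7=3)

YES — reachable via ⟨T1, T1, T3⟩ (3 firings)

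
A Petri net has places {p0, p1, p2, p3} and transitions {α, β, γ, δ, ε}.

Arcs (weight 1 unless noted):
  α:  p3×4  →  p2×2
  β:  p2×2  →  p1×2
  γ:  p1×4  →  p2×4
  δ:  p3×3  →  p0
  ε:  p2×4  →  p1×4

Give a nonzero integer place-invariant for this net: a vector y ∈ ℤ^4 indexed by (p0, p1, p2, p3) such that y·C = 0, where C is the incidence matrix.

Incidence matrix C (rows=places, cols=transitions):
        α    β    γ    δ    ε
   p0   0    0    0    1    0
   p1   0    2   -4    0    4
   p2   2   -2    4    0   -4
   p3  -4    0    0   -3    0

Candidate y = [3, 2, 2, 1]; check y·C column-wise:
  col α: 3·0 + 2·0 + 2·2 + 1·-4 = 0
  col β: 3·0 + 2·2 + 2·-2 + 1·0 = 0
  col γ: 3·0 + 2·-4 + 2·4 + 1·0 = 0
  col δ: 3·1 + 2·0 + 2·0 + 1·-3 = 0
  col ε: 3·0 + 2·4 + 2·-4 + 1·0 = 0

y = (p0:3, p1:2, p2:2, p3:1)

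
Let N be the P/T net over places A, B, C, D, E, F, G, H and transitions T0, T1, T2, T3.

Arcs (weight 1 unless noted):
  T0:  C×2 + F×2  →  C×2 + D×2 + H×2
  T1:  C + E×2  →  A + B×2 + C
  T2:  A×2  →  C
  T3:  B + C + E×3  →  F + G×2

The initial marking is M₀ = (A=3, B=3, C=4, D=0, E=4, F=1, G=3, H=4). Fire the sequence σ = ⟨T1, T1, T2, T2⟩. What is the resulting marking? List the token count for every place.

step 1: fire T1:  (A=3, B=3, C=4, D=0, E=4, F=1, G=3, H=4) → (A=4, B=5, C=4, D=0, E=2, F=1, G=3, H=4)
step 2: fire T1:  (A=4, B=5, C=4, D=0, E=2, F=1, G=3, H=4) → (A=5, B=7, C=4, D=0, E=0, F=1, G=3, H=4)
step 3: fire T2:  (A=5, B=7, C=4, D=0, E=0, F=1, G=3, H=4) → (A=3, B=7, C=5, D=0, E=0, F=1, G=3, H=4)
step 4: fire T2:  (A=3, B=7, C=5, D=0, E=0, F=1, G=3, H=4) → (A=1, B=7, C=6, D=0, E=0, F=1, G=3, H=4)

(A=1, B=7, C=6, D=0, E=0, F=1, G=3, H=4)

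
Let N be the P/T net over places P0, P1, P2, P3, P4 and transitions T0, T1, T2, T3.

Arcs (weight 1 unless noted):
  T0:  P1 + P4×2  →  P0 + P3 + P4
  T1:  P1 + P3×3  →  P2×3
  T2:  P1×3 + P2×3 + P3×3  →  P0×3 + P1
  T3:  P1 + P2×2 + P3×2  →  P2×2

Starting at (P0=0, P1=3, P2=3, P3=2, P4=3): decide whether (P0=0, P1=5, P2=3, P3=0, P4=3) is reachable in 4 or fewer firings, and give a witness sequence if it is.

NO — not reachable within 4 firings

depth 0: 1 marking
depth 1: 3 markings reached so far
depth 2: 6 markings reached so far
depth 3: 8 markings reached so far
depth 4: 8 markings reached so far
(frontier empty at depth 4; search complete)
target is not among the 8 markings reachable within 4 steps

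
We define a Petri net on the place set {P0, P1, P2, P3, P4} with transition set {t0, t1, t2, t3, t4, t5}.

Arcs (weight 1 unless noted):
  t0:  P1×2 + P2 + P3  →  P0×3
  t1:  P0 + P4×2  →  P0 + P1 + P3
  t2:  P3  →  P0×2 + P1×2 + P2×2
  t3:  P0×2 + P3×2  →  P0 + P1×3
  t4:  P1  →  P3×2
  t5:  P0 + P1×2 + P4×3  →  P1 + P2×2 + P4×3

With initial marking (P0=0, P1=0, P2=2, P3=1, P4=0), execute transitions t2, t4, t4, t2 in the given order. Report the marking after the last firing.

(P0=4, P1=2, P2=6, P3=3, P4=0)

step 1: fire t2:  (P0=0, P1=0, P2=2, P3=1, P4=0) → (P0=2, P1=2, P2=4, P3=0, P4=0)
step 2: fire t4:  (P0=2, P1=2, P2=4, P3=0, P4=0) → (P0=2, P1=1, P2=4, P3=2, P4=0)
step 3: fire t4:  (P0=2, P1=1, P2=4, P3=2, P4=0) → (P0=2, P1=0, P2=4, P3=4, P4=0)
step 4: fire t2:  (P0=2, P1=0, P2=4, P3=4, P4=0) → (P0=4, P1=2, P2=6, P3=3, P4=0)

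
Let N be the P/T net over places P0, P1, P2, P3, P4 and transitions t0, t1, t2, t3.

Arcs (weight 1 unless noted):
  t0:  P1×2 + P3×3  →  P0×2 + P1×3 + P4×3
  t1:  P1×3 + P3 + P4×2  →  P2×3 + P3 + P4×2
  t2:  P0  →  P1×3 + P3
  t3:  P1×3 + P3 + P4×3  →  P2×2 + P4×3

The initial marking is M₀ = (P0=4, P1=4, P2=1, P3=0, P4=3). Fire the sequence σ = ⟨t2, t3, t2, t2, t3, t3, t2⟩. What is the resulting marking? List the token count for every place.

step 1: fire t2:  (P0=4, P1=4, P2=1, P3=0, P4=3) → (P0=3, P1=7, P2=1, P3=1, P4=3)
step 2: fire t3:  (P0=3, P1=7, P2=1, P3=1, P4=3) → (P0=3, P1=4, P2=3, P3=0, P4=3)
step 3: fire t2:  (P0=3, P1=4, P2=3, P3=0, P4=3) → (P0=2, P1=7, P2=3, P3=1, P4=3)
step 4: fire t2:  (P0=2, P1=7, P2=3, P3=1, P4=3) → (P0=1, P1=10, P2=3, P3=2, P4=3)
step 5: fire t3:  (P0=1, P1=10, P2=3, P3=2, P4=3) → (P0=1, P1=7, P2=5, P3=1, P4=3)
step 6: fire t3:  (P0=1, P1=7, P2=5, P3=1, P4=3) → (P0=1, P1=4, P2=7, P3=0, P4=3)
step 7: fire t2:  (P0=1, P1=4, P2=7, P3=0, P4=3) → (P0=0, P1=7, P2=7, P3=1, P4=3)

(P0=0, P1=7, P2=7, P3=1, P4=3)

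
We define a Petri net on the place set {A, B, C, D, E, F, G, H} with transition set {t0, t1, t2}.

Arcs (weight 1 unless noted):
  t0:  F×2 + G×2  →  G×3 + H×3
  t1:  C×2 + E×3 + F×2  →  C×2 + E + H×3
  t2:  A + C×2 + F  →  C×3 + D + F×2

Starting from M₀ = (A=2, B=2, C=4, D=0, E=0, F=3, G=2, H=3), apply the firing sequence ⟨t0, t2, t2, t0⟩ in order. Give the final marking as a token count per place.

step 1: fire t0:  (A=2, B=2, C=4, D=0, E=0, F=3, G=2, H=3) → (A=2, B=2, C=4, D=0, E=0, F=1, G=3, H=6)
step 2: fire t2:  (A=2, B=2, C=4, D=0, E=0, F=1, G=3, H=6) → (A=1, B=2, C=5, D=1, E=0, F=2, G=3, H=6)
step 3: fire t2:  (A=1, B=2, C=5, D=1, E=0, F=2, G=3, H=6) → (A=0, B=2, C=6, D=2, E=0, F=3, G=3, H=6)
step 4: fire t0:  (A=0, B=2, C=6, D=2, E=0, F=3, G=3, H=6) → (A=0, B=2, C=6, D=2, E=0, F=1, G=4, H=9)

(A=0, B=2, C=6, D=2, E=0, F=1, G=4, H=9)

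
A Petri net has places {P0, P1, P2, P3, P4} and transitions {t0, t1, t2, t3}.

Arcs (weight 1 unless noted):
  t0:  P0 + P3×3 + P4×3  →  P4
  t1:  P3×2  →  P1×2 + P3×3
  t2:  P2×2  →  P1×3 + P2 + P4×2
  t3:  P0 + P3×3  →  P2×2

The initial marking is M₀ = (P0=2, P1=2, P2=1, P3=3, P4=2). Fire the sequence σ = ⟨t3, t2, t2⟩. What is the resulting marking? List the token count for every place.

step 1: fire t3:  (P0=2, P1=2, P2=1, P3=3, P4=2) → (P0=1, P1=2, P2=3, P3=0, P4=2)
step 2: fire t2:  (P0=1, P1=2, P2=3, P3=0, P4=2) → (P0=1, P1=5, P2=2, P3=0, P4=4)
step 3: fire t2:  (P0=1, P1=5, P2=2, P3=0, P4=4) → (P0=1, P1=8, P2=1, P3=0, P4=6)

(P0=1, P1=8, P2=1, P3=0, P4=6)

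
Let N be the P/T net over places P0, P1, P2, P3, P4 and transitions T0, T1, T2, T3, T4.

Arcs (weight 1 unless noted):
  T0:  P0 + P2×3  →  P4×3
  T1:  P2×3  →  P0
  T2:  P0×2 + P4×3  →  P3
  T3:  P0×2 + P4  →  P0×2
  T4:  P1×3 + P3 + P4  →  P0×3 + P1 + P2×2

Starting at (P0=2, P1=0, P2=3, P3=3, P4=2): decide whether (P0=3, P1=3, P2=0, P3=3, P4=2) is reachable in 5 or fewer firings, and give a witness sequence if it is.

NO — not reachable within 5 firings

depth 0: 1 marking
depth 1: 4 markings reached so far
depth 2: 7 markings reached so far
depth 3: 9 markings reached so far
depth 4: 9 markings reached so far
(frontier empty at depth 4; search complete)
target is not among the 9 markings reachable within 5 steps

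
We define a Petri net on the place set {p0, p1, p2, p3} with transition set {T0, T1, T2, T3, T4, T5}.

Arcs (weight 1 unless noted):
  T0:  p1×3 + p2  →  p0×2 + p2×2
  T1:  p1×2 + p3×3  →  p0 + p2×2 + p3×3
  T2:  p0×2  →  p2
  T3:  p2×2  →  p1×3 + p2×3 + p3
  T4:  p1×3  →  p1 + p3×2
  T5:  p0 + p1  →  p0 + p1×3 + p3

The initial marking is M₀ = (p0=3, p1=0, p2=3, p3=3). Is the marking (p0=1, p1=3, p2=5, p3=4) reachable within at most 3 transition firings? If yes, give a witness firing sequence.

YES — reachable via ⟨T2, T3⟩ (2 firings)

step 1: fire T2:  (p0=3, p1=0, p2=3, p3=3) → (p0=1, p1=0, p2=4, p3=3)
step 2: fire T3:  (p0=1, p1=0, p2=4, p3=3) → (p0=1, p1=3, p2=5, p3=4)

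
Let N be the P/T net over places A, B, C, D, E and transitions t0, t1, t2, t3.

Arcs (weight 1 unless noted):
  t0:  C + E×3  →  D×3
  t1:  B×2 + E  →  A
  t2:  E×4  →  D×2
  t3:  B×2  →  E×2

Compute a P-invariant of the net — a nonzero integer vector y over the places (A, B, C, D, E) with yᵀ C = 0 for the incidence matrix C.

y = (A:3, B:1, C:3, D:2, E:1)

Incidence matrix C (rows=places, cols=transitions):
       t0   t1   t2   t3
    A   0    1    0    0
    B   0   -2    0   -2
    C  -1    0    0    0
    D   3    0    2    0
    E  -3   -1   -4    2

Candidate y = [3, 1, 3, 2, 1]; check y·C column-wise:
  col t0: 3·0 + 1·0 + 3·-1 + 2·3 + 1·-3 = 0
  col t1: 3·1 + 1·-2 + 3·0 + 2·0 + 1·-1 = 0
  col t2: 3·0 + 1·0 + 3·0 + 2·2 + 1·-4 = 0
  col t3: 3·0 + 1·-2 + 3·0 + 2·0 + 1·2 = 0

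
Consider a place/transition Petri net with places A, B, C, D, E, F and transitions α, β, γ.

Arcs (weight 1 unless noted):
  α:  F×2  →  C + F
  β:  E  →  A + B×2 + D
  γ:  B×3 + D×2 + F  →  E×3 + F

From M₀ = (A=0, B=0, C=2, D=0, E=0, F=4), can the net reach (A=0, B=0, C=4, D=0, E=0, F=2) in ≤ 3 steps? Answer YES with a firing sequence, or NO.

YES — reachable via ⟨α, α⟩ (2 firings)

step 1: fire α:  (A=0, B=0, C=2, D=0, E=0, F=4) → (A=0, B=0, C=3, D=0, E=0, F=3)
step 2: fire α:  (A=0, B=0, C=3, D=0, E=0, F=3) → (A=0, B=0, C=4, D=0, E=0, F=2)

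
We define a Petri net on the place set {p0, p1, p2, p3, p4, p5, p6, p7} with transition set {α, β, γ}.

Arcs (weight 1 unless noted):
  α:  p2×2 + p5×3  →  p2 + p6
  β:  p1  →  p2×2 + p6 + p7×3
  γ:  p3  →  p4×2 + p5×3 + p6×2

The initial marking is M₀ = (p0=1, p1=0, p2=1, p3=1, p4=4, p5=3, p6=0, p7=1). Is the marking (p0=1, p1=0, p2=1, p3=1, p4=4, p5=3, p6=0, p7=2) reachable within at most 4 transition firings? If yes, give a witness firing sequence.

depth 0: 1 marking
depth 1: 2 markings reached so far
depth 2: 2 markings reached so far
(frontier empty at depth 2; search complete)
target is not among the 2 markings reachable within 4 steps

NO — not reachable within 4 firings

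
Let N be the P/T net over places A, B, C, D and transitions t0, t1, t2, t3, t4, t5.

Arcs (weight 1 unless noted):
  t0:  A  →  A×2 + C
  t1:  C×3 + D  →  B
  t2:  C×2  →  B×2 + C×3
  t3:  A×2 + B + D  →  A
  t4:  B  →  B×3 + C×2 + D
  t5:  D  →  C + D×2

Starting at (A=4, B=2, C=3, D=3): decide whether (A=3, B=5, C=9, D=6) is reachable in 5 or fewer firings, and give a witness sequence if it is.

YES — reachable via ⟨t3, t4, t4, t5, t5⟩ (5 firings)

step 1: fire t3:  (A=4, B=2, C=3, D=3) → (A=3, B=1, C=3, D=2)
step 2: fire t4:  (A=3, B=1, C=3, D=2) → (A=3, B=3, C=5, D=3)
step 3: fire t4:  (A=3, B=3, C=5, D=3) → (A=3, B=5, C=7, D=4)
step 4: fire t5:  (A=3, B=5, C=7, D=4) → (A=3, B=5, C=8, D=5)
step 5: fire t5:  (A=3, B=5, C=8, D=5) → (A=3, B=5, C=9, D=6)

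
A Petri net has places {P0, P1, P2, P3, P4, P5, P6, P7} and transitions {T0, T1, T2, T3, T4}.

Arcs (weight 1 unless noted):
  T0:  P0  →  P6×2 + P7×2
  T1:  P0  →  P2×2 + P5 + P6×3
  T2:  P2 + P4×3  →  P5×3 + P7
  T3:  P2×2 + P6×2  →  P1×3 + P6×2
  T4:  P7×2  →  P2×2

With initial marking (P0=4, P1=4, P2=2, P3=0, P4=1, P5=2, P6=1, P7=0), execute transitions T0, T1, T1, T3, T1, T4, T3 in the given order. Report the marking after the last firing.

(P0=0, P1=10, P2=6, P3=0, P4=1, P5=5, P6=12, P7=0)

step 1: fire T0:  (P0=4, P1=4, P2=2, P3=0, P4=1, P5=2, P6=1, P7=0) → (P0=3, P1=4, P2=2, P3=0, P4=1, P5=2, P6=3, P7=2)
step 2: fire T1:  (P0=3, P1=4, P2=2, P3=0, P4=1, P5=2, P6=3, P7=2) → (P0=2, P1=4, P2=4, P3=0, P4=1, P5=3, P6=6, P7=2)
step 3: fire T1:  (P0=2, P1=4, P2=4, P3=0, P4=1, P5=3, P6=6, P7=2) → (P0=1, P1=4, P2=6, P3=0, P4=1, P5=4, P6=9, P7=2)
step 4: fire T3:  (P0=1, P1=4, P2=6, P3=0, P4=1, P5=4, P6=9, P7=2) → (P0=1, P1=7, P2=4, P3=0, P4=1, P5=4, P6=9, P7=2)
step 5: fire T1:  (P0=1, P1=7, P2=4, P3=0, P4=1, P5=4, P6=9, P7=2) → (P0=0, P1=7, P2=6, P3=0, P4=1, P5=5, P6=12, P7=2)
step 6: fire T4:  (P0=0, P1=7, P2=6, P3=0, P4=1, P5=5, P6=12, P7=2) → (P0=0, P1=7, P2=8, P3=0, P4=1, P5=5, P6=12, P7=0)
step 7: fire T3:  (P0=0, P1=7, P2=8, P3=0, P4=1, P5=5, P6=12, P7=0) → (P0=0, P1=10, P2=6, P3=0, P4=1, P5=5, P6=12, P7=0)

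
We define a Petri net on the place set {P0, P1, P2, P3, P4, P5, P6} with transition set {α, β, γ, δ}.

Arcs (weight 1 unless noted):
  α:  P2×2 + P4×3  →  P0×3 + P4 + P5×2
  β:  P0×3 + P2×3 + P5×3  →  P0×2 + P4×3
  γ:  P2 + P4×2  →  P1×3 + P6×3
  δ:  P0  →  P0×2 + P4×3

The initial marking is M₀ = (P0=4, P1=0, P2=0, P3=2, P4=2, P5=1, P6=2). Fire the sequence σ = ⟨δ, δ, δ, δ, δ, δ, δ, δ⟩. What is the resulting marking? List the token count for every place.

(P0=12, P1=0, P2=0, P3=2, P4=26, P5=1, P6=2)

step 1: fire δ:  (P0=4, P1=0, P2=0, P3=2, P4=2, P5=1, P6=2) → (P0=5, P1=0, P2=0, P3=2, P4=5, P5=1, P6=2)
step 2: fire δ:  (P0=5, P1=0, P2=0, P3=2, P4=5, P5=1, P6=2) → (P0=6, P1=0, P2=0, P3=2, P4=8, P5=1, P6=2)
step 3: fire δ:  (P0=6, P1=0, P2=0, P3=2, P4=8, P5=1, P6=2) → (P0=7, P1=0, P2=0, P3=2, P4=11, P5=1, P6=2)
step 4: fire δ:  (P0=7, P1=0, P2=0, P3=2, P4=11, P5=1, P6=2) → (P0=8, P1=0, P2=0, P3=2, P4=14, P5=1, P6=2)
step 5: fire δ:  (P0=8, P1=0, P2=0, P3=2, P4=14, P5=1, P6=2) → (P0=9, P1=0, P2=0, P3=2, P4=17, P5=1, P6=2)
step 6: fire δ:  (P0=9, P1=0, P2=0, P3=2, P4=17, P5=1, P6=2) → (P0=10, P1=0, P2=0, P3=2, P4=20, P5=1, P6=2)
step 7: fire δ:  (P0=10, P1=0, P2=0, P3=2, P4=20, P5=1, P6=2) → (P0=11, P1=0, P2=0, P3=2, P4=23, P5=1, P6=2)
step 8: fire δ:  (P0=11, P1=0, P2=0, P3=2, P4=23, P5=1, P6=2) → (P0=12, P1=0, P2=0, P3=2, P4=26, P5=1, P6=2)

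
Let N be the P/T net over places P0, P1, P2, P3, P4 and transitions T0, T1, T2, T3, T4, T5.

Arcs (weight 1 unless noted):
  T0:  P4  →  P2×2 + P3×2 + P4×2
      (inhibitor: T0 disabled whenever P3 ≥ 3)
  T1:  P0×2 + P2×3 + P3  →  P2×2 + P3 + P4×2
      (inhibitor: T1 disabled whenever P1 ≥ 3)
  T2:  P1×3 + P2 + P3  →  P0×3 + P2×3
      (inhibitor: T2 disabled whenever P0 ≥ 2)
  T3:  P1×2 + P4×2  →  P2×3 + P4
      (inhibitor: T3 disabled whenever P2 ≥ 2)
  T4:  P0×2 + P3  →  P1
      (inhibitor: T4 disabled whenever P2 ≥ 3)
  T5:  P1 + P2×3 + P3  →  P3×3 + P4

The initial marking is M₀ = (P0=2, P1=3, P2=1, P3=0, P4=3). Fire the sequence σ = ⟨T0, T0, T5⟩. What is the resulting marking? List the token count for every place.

step 1: fire T0:  (P0=2, P1=3, P2=1, P3=0, P4=3) → (P0=2, P1=3, P2=3, P3=2, P4=4)
step 2: fire T0:  (P0=2, P1=3, P2=3, P3=2, P4=4) → (P0=2, P1=3, P2=5, P3=4, P4=5)
step 3: fire T5:  (P0=2, P1=3, P2=5, P3=4, P4=5) → (P0=2, P1=2, P2=2, P3=6, P4=6)

(P0=2, P1=2, P2=2, P3=6, P4=6)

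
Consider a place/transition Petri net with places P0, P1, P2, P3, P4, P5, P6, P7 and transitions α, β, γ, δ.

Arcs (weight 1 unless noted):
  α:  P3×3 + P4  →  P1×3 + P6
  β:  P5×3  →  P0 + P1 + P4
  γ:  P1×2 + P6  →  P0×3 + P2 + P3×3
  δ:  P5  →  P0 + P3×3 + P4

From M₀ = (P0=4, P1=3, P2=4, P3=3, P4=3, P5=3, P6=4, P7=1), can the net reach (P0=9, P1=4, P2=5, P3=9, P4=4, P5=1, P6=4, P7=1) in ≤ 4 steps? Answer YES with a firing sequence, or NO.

YES — reachable via ⟨α, γ, δ, δ⟩ (4 firings)

step 1: fire α:  (P0=4, P1=3, P2=4, P3=3, P4=3, P5=3, P6=4, P7=1) → (P0=4, P1=6, P2=4, P3=0, P4=2, P5=3, P6=5, P7=1)
step 2: fire γ:  (P0=4, P1=6, P2=4, P3=0, P4=2, P5=3, P6=5, P7=1) → (P0=7, P1=4, P2=5, P3=3, P4=2, P5=3, P6=4, P7=1)
step 3: fire δ:  (P0=7, P1=4, P2=5, P3=3, P4=2, P5=3, P6=4, P7=1) → (P0=8, P1=4, P2=5, P3=6, P4=3, P5=2, P6=4, P7=1)
step 4: fire δ:  (P0=8, P1=4, P2=5, P3=6, P4=3, P5=2, P6=4, P7=1) → (P0=9, P1=4, P2=5, P3=9, P4=4, P5=1, P6=4, P7=1)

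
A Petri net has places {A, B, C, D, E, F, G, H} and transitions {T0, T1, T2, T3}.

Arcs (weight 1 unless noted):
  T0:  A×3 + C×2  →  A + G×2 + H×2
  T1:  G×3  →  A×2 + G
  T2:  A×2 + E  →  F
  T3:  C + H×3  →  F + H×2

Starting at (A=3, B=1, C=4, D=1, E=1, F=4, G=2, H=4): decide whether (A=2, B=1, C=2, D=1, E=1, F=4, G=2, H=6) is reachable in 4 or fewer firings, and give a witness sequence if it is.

depth 0: 1 marking
depth 1: 4 markings reached so far
depth 2: 8 markings reached so far
depth 3: 13 markings reached so far
depth 4: 16 markings reached so far
target is not among the 16 markings reachable within 4 steps

NO — not reachable within 4 firings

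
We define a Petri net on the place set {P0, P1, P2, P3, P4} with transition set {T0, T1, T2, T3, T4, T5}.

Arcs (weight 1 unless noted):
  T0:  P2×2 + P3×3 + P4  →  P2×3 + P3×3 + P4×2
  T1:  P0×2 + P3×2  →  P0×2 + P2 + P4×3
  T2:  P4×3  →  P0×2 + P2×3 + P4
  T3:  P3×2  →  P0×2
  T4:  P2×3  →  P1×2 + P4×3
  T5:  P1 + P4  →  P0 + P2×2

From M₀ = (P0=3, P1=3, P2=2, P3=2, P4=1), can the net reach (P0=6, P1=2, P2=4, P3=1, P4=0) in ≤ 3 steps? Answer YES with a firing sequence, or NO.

depth 0: 1 marking
depth 1: 4 markings reached so far
depth 2: 9 markings reached so far
depth 3: 16 markings reached so far
target is not among the 16 markings reachable within 3 steps

NO — not reachable within 3 firings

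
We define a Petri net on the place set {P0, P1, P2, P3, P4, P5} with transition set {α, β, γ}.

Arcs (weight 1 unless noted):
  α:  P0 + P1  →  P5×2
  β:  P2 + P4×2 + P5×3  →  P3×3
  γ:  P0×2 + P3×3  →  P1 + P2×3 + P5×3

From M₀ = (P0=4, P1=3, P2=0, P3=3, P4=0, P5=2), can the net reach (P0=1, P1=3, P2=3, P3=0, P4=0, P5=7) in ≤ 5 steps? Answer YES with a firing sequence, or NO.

YES — reachable via ⟨α, γ⟩ (2 firings)

step 1: fire α:  (P0=4, P1=3, P2=0, P3=3, P4=0, P5=2) → (P0=3, P1=2, P2=0, P3=3, P4=0, P5=4)
step 2: fire γ:  (P0=3, P1=2, P2=0, P3=3, P4=0, P5=4) → (P0=1, P1=3, P2=3, P3=0, P4=0, P5=7)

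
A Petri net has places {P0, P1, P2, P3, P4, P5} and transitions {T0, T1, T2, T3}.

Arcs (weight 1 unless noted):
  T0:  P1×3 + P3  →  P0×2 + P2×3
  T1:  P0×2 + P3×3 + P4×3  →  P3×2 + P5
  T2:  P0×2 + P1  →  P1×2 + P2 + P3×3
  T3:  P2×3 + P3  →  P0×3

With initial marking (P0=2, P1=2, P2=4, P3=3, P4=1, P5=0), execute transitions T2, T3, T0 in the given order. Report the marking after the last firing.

(P0=5, P1=0, P2=5, P3=4, P4=1, P5=0)

step 1: fire T2:  (P0=2, P1=2, P2=4, P3=3, P4=1, P5=0) → (P0=0, P1=3, P2=5, P3=6, P4=1, P5=0)
step 2: fire T3:  (P0=0, P1=3, P2=5, P3=6, P4=1, P5=0) → (P0=3, P1=3, P2=2, P3=5, P4=1, P5=0)
step 3: fire T0:  (P0=3, P1=3, P2=2, P3=5, P4=1, P5=0) → (P0=5, P1=0, P2=5, P3=4, P4=1, P5=0)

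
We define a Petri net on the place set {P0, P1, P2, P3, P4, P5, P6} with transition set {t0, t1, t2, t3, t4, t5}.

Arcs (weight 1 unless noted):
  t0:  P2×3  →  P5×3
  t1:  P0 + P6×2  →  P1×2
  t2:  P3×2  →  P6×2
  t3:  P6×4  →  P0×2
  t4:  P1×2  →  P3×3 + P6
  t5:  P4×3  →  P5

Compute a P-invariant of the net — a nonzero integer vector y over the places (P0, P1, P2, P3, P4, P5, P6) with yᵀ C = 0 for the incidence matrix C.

y = (P0:0, P1:0, P2:3, P3:0, P4:1, P5:3, P6:0)

Incidence matrix C (rows=places, cols=transitions):
       t0   t1   t2   t3   t4   t5
   P0   0   -1    0    2    0    0
   P1   0    2    0    0   -2    0
   P2  -3    0    0    0    0    0
   P3   0    0   -2    0    3    0
   P4   0    0    0    0    0   -3
   P5   3    0    0    0    0    1
   P6   0   -2    2   -4    1    0

Candidate y = [0, 0, 3, 0, 1, 3, 0]; check y·C column-wise:
  col t0: 3·-3 + 1·0 + 3·3 = 0
  col t1: 0·-1 + 0·2 + 3·0 + 1·0 + 3·0 + 0·-2 = 0
  col t2: 3·0 + 0·-2 + 1·0 + 3·0 + 0·2 = 0
  col t3: 0·2 + 3·0 + 1·0 + 3·0 + 0·-4 = 0
  col t4: 0·-2 + 3·0 + 0·3 + 1·0 + 3·0 + 0·1 = 0
  col t5: 3·0 + 1·-3 + 3·1 = 0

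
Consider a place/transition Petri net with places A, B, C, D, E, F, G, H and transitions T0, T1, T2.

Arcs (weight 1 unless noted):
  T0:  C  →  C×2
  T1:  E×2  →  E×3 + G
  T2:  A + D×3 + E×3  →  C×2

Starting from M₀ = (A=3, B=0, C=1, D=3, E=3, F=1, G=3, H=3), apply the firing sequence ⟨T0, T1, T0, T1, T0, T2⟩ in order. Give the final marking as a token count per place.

(A=2, B=0, C=6, D=0, E=2, F=1, G=5, H=3)

step 1: fire T0:  (A=3, B=0, C=1, D=3, E=3, F=1, G=3, H=3) → (A=3, B=0, C=2, D=3, E=3, F=1, G=3, H=3)
step 2: fire T1:  (A=3, B=0, C=2, D=3, E=3, F=1, G=3, H=3) → (A=3, B=0, C=2, D=3, E=4, F=1, G=4, H=3)
step 3: fire T0:  (A=3, B=0, C=2, D=3, E=4, F=1, G=4, H=3) → (A=3, B=0, C=3, D=3, E=4, F=1, G=4, H=3)
step 4: fire T1:  (A=3, B=0, C=3, D=3, E=4, F=1, G=4, H=3) → (A=3, B=0, C=3, D=3, E=5, F=1, G=5, H=3)
step 5: fire T0:  (A=3, B=0, C=3, D=3, E=5, F=1, G=5, H=3) → (A=3, B=0, C=4, D=3, E=5, F=1, G=5, H=3)
step 6: fire T2:  (A=3, B=0, C=4, D=3, E=5, F=1, G=5, H=3) → (A=2, B=0, C=6, D=0, E=2, F=1, G=5, H=3)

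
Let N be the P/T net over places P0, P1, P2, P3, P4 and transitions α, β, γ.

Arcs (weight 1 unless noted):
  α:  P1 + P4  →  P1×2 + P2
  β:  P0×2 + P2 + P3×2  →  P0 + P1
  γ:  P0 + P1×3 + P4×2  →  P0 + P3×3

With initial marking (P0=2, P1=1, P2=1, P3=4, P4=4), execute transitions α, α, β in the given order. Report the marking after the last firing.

step 1: fire α:  (P0=2, P1=1, P2=1, P3=4, P4=4) → (P0=2, P1=2, P2=2, P3=4, P4=3)
step 2: fire α:  (P0=2, P1=2, P2=2, P3=4, P4=3) → (P0=2, P1=3, P2=3, P3=4, P4=2)
step 3: fire β:  (P0=2, P1=3, P2=3, P3=4, P4=2) → (P0=1, P1=4, P2=2, P3=2, P4=2)

(P0=1, P1=4, P2=2, P3=2, P4=2)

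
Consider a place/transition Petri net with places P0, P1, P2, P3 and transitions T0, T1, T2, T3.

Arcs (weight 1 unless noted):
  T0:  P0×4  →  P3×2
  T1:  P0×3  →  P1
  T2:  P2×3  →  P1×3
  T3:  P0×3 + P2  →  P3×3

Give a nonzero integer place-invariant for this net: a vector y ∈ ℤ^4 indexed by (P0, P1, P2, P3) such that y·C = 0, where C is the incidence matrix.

Incidence matrix C (rows=places, cols=transitions):
       T0   T1   T2   T3
   P0  -4   -3    0   -3
   P1   0    1    3    0
   P2   0    0   -3   -1
   P3   2    0    0    3

Candidate y = [1, 3, 3, 2]; check y·C column-wise:
  col T0: 1·-4 + 3·0 + 3·0 + 2·2 = 0
  col T1: 1·-3 + 3·1 + 3·0 + 2·0 = 0
  col T2: 1·0 + 3·3 + 3·-3 + 2·0 = 0
  col T3: 1·-3 + 3·0 + 3·-1 + 2·3 = 0

y = (P0:1, P1:3, P2:3, P3:2)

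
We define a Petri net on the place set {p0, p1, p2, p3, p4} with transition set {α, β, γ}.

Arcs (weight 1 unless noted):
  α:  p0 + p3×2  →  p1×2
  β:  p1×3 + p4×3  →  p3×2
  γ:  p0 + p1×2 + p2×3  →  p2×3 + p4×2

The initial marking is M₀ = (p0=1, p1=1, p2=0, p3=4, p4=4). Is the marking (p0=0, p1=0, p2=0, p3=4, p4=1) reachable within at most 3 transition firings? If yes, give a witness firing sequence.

step 1: fire α:  (p0=1, p1=1, p2=0, p3=4, p4=4) → (p0=0, p1=3, p2=0, p3=2, p4=4)
step 2: fire β:  (p0=0, p1=3, p2=0, p3=2, p4=4) → (p0=0, p1=0, p2=0, p3=4, p4=1)

YES — reachable via ⟨α, β⟩ (2 firings)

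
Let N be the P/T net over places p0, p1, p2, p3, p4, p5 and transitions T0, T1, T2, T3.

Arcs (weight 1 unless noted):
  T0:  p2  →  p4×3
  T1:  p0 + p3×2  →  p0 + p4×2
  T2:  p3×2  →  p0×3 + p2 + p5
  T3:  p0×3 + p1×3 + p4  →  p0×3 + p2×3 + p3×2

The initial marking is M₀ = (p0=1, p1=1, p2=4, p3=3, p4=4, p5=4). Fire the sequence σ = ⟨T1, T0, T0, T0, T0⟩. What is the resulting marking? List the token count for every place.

(p0=1, p1=1, p2=0, p3=1, p4=18, p5=4)

step 1: fire T1:  (p0=1, p1=1, p2=4, p3=3, p4=4, p5=4) → (p0=1, p1=1, p2=4, p3=1, p4=6, p5=4)
step 2: fire T0:  (p0=1, p1=1, p2=4, p3=1, p4=6, p5=4) → (p0=1, p1=1, p2=3, p3=1, p4=9, p5=4)
step 3: fire T0:  (p0=1, p1=1, p2=3, p3=1, p4=9, p5=4) → (p0=1, p1=1, p2=2, p3=1, p4=12, p5=4)
step 4: fire T0:  (p0=1, p1=1, p2=2, p3=1, p4=12, p5=4) → (p0=1, p1=1, p2=1, p3=1, p4=15, p5=4)
step 5: fire T0:  (p0=1, p1=1, p2=1, p3=1, p4=15, p5=4) → (p0=1, p1=1, p2=0, p3=1, p4=18, p5=4)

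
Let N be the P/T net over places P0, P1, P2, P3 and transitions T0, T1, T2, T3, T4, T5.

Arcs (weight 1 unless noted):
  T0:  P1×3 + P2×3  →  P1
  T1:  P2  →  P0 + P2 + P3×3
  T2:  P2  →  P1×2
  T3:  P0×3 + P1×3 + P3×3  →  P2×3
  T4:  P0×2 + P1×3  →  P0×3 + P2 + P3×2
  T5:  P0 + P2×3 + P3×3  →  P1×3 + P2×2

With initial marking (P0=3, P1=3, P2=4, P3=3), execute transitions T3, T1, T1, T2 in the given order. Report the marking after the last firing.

step 1: fire T3:  (P0=3, P1=3, P2=4, P3=3) → (P0=0, P1=0, P2=7, P3=0)
step 2: fire T1:  (P0=0, P1=0, P2=7, P3=0) → (P0=1, P1=0, P2=7, P3=3)
step 3: fire T1:  (P0=1, P1=0, P2=7, P3=3) → (P0=2, P1=0, P2=7, P3=6)
step 4: fire T2:  (P0=2, P1=0, P2=7, P3=6) → (P0=2, P1=2, P2=6, P3=6)

(P0=2, P1=2, P2=6, P3=6)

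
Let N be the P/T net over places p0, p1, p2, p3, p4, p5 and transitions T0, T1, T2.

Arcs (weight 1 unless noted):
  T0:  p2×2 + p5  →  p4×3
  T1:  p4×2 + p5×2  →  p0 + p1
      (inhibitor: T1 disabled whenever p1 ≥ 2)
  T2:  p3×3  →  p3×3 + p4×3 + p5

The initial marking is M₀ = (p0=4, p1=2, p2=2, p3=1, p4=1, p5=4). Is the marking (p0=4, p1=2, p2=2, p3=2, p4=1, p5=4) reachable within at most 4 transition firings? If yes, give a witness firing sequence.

NO — not reachable within 4 firings

depth 0: 1 marking
depth 1: 2 markings reached so far
depth 2: 2 markings reached so far
(frontier empty at depth 2; search complete)
target is not among the 2 markings reachable within 4 steps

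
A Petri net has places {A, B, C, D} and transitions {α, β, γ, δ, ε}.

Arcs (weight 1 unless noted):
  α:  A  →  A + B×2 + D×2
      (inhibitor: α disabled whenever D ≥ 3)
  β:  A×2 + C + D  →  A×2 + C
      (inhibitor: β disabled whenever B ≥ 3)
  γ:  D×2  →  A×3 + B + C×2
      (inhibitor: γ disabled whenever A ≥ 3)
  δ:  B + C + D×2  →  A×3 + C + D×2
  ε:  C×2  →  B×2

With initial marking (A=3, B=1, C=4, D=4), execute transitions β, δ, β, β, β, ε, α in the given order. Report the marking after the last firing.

(A=6, B=4, C=2, D=2)

step 1: fire β:  (A=3, B=1, C=4, D=4) → (A=3, B=1, C=4, D=3)
step 2: fire δ:  (A=3, B=1, C=4, D=3) → (A=6, B=0, C=4, D=3)
step 3: fire β:  (A=6, B=0, C=4, D=3) → (A=6, B=0, C=4, D=2)
step 4: fire β:  (A=6, B=0, C=4, D=2) → (A=6, B=0, C=4, D=1)
step 5: fire β:  (A=6, B=0, C=4, D=1) → (A=6, B=0, C=4, D=0)
step 6: fire ε:  (A=6, B=0, C=4, D=0) → (A=6, B=2, C=2, D=0)
step 7: fire α:  (A=6, B=2, C=2, D=0) → (A=6, B=4, C=2, D=2)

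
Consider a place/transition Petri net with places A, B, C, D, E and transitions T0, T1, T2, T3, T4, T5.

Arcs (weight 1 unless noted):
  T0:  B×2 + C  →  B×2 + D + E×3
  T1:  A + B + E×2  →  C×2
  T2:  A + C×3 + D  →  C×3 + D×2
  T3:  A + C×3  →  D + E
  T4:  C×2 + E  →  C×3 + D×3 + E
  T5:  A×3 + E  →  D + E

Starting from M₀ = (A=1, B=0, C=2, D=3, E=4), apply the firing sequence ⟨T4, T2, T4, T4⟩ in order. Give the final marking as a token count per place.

(A=0, B=0, C=5, D=13, E=4)

step 1: fire T4:  (A=1, B=0, C=2, D=3, E=4) → (A=1, B=0, C=3, D=6, E=4)
step 2: fire T2:  (A=1, B=0, C=3, D=6, E=4) → (A=0, B=0, C=3, D=7, E=4)
step 3: fire T4:  (A=0, B=0, C=3, D=7, E=4) → (A=0, B=0, C=4, D=10, E=4)
step 4: fire T4:  (A=0, B=0, C=4, D=10, E=4) → (A=0, B=0, C=5, D=13, E=4)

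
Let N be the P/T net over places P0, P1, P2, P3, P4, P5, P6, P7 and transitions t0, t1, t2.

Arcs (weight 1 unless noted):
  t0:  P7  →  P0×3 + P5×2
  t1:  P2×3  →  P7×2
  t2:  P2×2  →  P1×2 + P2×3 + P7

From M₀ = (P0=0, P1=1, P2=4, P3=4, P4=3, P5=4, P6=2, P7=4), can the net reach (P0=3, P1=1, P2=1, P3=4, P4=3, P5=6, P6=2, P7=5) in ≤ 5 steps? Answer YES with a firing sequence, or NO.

YES — reachable via ⟨t0, t1⟩ (2 firings)

step 1: fire t0:  (P0=0, P1=1, P2=4, P3=4, P4=3, P5=4, P6=2, P7=4) → (P0=3, P1=1, P2=4, P3=4, P4=3, P5=6, P6=2, P7=3)
step 2: fire t1:  (P0=3, P1=1, P2=4, P3=4, P4=3, P5=6, P6=2, P7=3) → (P0=3, P1=1, P2=1, P3=4, P4=3, P5=6, P6=2, P7=5)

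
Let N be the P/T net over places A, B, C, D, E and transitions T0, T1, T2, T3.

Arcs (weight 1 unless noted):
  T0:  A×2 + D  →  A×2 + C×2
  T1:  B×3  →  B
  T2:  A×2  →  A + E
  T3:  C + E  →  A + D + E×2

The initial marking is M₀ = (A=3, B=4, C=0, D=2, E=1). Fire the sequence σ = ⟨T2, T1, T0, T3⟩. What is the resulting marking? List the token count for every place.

step 1: fire T2:  (A=3, B=4, C=0, D=2, E=1) → (A=2, B=4, C=0, D=2, E=2)
step 2: fire T1:  (A=2, B=4, C=0, D=2, E=2) → (A=2, B=2, C=0, D=2, E=2)
step 3: fire T0:  (A=2, B=2, C=0, D=2, E=2) → (A=2, B=2, C=2, D=1, E=2)
step 4: fire T3:  (A=2, B=2, C=2, D=1, E=2) → (A=3, B=2, C=1, D=2, E=3)

(A=3, B=2, C=1, D=2, E=3)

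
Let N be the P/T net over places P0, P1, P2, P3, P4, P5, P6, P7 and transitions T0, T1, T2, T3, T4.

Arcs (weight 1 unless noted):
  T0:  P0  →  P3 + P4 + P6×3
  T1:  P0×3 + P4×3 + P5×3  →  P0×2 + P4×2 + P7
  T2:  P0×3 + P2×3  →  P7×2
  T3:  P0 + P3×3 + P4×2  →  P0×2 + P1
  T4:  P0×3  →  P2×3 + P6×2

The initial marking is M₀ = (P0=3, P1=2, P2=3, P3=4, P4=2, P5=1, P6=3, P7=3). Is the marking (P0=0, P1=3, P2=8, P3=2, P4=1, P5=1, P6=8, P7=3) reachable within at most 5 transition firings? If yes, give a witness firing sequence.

NO — not reachable within 5 firings

depth 0: 1 marking
depth 1: 5 markings reached so far
depth 2: 9 markings reached so far
depth 3: 13 markings reached so far
depth 4: 15 markings reached so far
depth 5: 19 markings reached so far
target is not among the 19 markings reachable within 5 steps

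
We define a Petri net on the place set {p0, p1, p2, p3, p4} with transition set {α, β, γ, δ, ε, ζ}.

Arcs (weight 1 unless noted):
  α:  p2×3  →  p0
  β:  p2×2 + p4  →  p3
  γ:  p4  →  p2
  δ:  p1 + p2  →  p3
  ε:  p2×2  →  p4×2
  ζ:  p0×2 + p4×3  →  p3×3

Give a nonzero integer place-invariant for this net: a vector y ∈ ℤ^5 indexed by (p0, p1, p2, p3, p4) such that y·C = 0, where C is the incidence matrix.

Incidence matrix C (rows=places, cols=transitions):
        α    β    γ    δ    ε    ζ
   p0   1    0    0    0    0   -2
   p1   0    0    0   -1    0    0
   p2  -3   -2    1   -1   -2    0
   p3   0    1    0    1    0    3
   p4   0   -1   -1    0    2   -3

Candidate y = [3, 2, 1, 3, 1]; check y·C column-wise:
  col α: 3·1 + 2·0 + 1·-3 + 3·0 + 1·0 = 0
  col β: 3·0 + 2·0 + 1·-2 + 3·1 + 1·-1 = 0
  col γ: 3·0 + 2·0 + 1·1 + 3·0 + 1·-1 = 0
  col δ: 3·0 + 2·-1 + 1·-1 + 3·1 + 1·0 = 0
  col ε: 3·0 + 2·0 + 1·-2 + 3·0 + 1·2 = 0
  col ζ: 3·-2 + 2·0 + 1·0 + 3·3 + 1·-3 = 0

y = (p0:3, p1:2, p2:1, p3:3, p4:1)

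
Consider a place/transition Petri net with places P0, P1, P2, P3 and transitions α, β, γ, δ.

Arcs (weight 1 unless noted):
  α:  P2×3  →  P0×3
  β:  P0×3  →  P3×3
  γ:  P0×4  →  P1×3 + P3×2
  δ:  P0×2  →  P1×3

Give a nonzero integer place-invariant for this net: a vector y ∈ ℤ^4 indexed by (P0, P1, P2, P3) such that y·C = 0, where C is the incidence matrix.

Incidence matrix C (rows=places, cols=transitions):
        α    β    γ    δ
   P0   3   -3   -4   -2
   P1   0    0    3    3
   P2  -3    0    0    0
   P3   0    3    2    0

Candidate y = [3, 2, 3, 3]; check y·C column-wise:
  col α: 3·3 + 2·0 + 3·-3 + 3·0 = 0
  col β: 3·-3 + 2·0 + 3·0 + 3·3 = 0
  col γ: 3·-4 + 2·3 + 3·0 + 3·2 = 0
  col δ: 3·-2 + 2·3 + 3·0 + 3·0 = 0

y = (P0:3, P1:2, P2:3, P3:3)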